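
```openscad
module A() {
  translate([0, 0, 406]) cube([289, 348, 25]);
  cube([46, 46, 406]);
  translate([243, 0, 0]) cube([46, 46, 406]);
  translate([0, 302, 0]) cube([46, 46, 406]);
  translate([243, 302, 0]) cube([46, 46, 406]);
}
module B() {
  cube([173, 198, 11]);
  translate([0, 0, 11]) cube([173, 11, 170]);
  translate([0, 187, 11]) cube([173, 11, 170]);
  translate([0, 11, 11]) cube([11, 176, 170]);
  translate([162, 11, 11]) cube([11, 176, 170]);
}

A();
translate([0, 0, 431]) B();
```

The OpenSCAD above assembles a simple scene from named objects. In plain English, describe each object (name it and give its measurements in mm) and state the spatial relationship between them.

A is a four-legged stool. The seat is 289×348 mm, 25 mm thick, top at z = 431 mm. It stands on four square legs, each 46×46 mm in cross-section, from z = 0 to the seat underside, each flush with a corner of the seat.

B is an open-topped rectangular box: outside dimensions 173×198×181 mm, with a uniform wall and base thickness of 11 mm. The base is a full 173×198 slab on the floor; four walls sit on top of the base. The front and back walls (the −y and +y sides) span the full width; the two side walls fit between them.

The open box is on top of the stool.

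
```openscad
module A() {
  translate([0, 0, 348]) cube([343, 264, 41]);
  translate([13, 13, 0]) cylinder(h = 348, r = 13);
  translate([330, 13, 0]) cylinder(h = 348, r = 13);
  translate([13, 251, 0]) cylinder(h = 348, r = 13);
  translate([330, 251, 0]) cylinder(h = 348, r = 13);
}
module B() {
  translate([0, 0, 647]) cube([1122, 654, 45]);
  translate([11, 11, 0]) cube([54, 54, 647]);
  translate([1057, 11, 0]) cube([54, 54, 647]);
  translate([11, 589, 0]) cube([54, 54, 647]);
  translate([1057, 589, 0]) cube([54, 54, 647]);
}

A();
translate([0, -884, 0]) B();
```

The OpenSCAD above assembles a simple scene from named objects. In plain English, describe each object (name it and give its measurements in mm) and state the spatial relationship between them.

A is a four-legged stool. The seat is a 343×264×41 mm slab whose top surface is at z = 389 mm; four round legs, each 26 mm in diameter, run from the floor (z = 0) to the underside of the seat, each leg's axis is inset half a diameter from the nearest pair of seat edges (so the leg's bounding box is flush with the corner).

B is a table: top 1122 mm (x) × 654 mm (y), 45 mm thick, upper face at z = 692 mm, on four 54×54 mm square legs, each inset 11 mm from the nearest pair of top edges, running from z = 0 to the bottom of the top.

The table is on the floor beside the stool on its −y side.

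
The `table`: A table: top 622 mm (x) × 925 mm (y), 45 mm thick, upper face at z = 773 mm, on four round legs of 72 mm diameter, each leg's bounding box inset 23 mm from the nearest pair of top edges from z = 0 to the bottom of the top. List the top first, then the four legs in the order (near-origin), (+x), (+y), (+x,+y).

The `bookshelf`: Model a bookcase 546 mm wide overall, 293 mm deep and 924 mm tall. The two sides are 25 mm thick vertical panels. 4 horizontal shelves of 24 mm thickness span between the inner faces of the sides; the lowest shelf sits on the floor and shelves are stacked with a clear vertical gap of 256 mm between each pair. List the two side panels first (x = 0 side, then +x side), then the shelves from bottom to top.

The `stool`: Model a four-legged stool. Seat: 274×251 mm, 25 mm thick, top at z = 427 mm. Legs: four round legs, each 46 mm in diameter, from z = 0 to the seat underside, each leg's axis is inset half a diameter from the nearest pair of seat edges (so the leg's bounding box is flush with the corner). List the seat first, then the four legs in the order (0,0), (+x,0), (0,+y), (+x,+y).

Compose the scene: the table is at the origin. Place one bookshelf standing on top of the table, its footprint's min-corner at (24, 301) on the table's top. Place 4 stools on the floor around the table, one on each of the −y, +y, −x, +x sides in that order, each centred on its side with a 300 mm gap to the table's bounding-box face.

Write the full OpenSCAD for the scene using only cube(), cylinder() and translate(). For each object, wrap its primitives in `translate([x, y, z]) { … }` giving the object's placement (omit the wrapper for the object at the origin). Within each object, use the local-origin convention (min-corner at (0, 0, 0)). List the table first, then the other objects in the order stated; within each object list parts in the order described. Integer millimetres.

translate([0, 0, 728]) cube([622, 925, 45]);
translate([59, 59, 0]) cylinder(h = 728, r = 36);
translate([563, 59, 0]) cylinder(h = 728, r = 36);
translate([59, 866, 0]) cylinder(h = 728, r = 36);
translate([563, 866, 0]) cylinder(h = 728, r = 36);
translate([24, 301, 773]) {
  cube([25, 293, 924]);
  translate([521, 0, 0]) cube([25, 293, 924]);
  translate([25, 0, 0]) cube([496, 293, 24]);
  translate([25, 0, 280]) cube([496, 293, 24]);
  translate([25, 0, 560]) cube([496, 293, 24]);
  translate([25, 0, 840]) cube([496, 293, 24]);
}
translate([174, -551, 0]) {
  translate([0, 0, 402]) cube([274, 251, 25]);
  translate([23, 23, 0]) cylinder(h = 402, r = 23);
  translate([251, 23, 0]) cylinder(h = 402, r = 23);
  translate([23, 228, 0]) cylinder(h = 402, r = 23);
  translate([251, 228, 0]) cylinder(h = 402, r = 23);
}
translate([174, 1225, 0]) {
  translate([0, 0, 402]) cube([274, 251, 25]);
  translate([23, 23, 0]) cylinder(h = 402, r = 23);
  translate([251, 23, 0]) cylinder(h = 402, r = 23);
  translate([23, 228, 0]) cylinder(h = 402, r = 23);
  translate([251, 228, 0]) cylinder(h = 402, r = 23);
}
translate([-574, 337, 0]) {
  translate([0, 0, 402]) cube([274, 251, 25]);
  translate([23, 23, 0]) cylinder(h = 402, r = 23);
  translate([251, 23, 0]) cylinder(h = 402, r = 23);
  translate([23, 228, 0]) cylinder(h = 402, r = 23);
  translate([251, 228, 0]) cylinder(h = 402, r = 23);
}
translate([922, 337, 0]) {
  translate([0, 0, 402]) cube([274, 251, 25]);
  translate([23, 23, 0]) cylinder(h = 402, r = 23);
  translate([251, 23, 0]) cylinder(h = 402, r = 23);
  translate([23, 228, 0]) cylinder(h = 402, r = 23);
  translate([251, 228, 0]) cylinder(h = 402, r = 23);
}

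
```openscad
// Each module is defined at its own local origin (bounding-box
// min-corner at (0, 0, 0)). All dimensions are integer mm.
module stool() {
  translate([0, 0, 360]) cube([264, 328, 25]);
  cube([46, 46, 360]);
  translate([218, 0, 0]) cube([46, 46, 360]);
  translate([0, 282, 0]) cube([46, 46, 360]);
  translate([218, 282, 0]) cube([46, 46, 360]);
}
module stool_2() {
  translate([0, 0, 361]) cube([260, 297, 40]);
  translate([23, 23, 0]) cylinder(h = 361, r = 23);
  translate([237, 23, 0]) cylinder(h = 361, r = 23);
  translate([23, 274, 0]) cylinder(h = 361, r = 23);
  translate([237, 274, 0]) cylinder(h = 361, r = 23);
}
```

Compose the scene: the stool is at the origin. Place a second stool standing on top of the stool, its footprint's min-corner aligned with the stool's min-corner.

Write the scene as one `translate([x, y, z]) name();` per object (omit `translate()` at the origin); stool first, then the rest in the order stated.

stool();
translate([0, 0, 385]) stool_2();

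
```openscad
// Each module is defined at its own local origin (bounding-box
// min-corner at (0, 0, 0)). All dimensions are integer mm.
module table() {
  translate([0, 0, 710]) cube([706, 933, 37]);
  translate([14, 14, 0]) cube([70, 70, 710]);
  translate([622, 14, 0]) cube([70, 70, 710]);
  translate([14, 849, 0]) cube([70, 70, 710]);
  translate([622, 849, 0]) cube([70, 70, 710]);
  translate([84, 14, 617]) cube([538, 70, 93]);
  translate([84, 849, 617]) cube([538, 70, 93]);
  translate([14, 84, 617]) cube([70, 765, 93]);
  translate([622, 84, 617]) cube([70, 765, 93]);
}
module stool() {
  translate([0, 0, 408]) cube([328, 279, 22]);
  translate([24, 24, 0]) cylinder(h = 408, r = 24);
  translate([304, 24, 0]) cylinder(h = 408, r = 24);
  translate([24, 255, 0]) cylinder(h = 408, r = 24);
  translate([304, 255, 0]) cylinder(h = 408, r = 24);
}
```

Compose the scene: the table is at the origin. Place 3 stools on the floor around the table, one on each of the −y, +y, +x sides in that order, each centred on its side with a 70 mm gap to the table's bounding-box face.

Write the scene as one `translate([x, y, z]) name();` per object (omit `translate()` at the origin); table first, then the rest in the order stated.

table();
translate([189, -349, 0]) stool();
translate([189, 1003, 0]) stool();
translate([776, 327, 0]) stool();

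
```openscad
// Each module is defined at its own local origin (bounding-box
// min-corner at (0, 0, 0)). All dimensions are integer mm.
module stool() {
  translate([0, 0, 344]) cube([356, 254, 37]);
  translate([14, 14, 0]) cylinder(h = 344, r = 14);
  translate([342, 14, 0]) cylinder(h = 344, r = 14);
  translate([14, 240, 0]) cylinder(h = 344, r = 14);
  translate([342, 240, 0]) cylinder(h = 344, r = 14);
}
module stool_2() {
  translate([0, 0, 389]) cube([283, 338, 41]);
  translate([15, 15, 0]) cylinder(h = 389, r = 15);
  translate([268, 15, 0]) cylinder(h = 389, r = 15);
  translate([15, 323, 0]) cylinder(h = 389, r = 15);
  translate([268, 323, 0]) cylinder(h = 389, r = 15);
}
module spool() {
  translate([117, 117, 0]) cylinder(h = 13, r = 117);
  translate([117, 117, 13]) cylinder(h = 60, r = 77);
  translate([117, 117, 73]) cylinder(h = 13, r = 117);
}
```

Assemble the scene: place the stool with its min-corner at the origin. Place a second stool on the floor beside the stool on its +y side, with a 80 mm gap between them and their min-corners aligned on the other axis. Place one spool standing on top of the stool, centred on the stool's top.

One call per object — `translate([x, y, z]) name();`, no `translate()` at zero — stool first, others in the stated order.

stool();
translate([0, 334, 0]) stool_2();
translate([61, 10, 381]) spool();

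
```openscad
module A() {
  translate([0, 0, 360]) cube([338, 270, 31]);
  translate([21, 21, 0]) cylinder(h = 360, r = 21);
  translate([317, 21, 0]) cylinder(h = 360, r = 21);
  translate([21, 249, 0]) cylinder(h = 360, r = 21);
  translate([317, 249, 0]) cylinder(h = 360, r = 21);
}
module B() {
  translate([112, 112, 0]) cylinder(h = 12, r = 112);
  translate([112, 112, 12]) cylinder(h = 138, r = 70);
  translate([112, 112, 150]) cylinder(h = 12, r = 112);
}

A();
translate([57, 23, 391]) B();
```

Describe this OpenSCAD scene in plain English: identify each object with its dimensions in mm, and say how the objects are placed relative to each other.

A is a four-legged stool. The seat is a 338×270×31 mm slab whose top surface is at z = 391 mm; four round legs, each 42 mm in diameter, run from the floor (z = 0) to the underside of the seat, each leg's axis is inset half a diameter from the nearest pair of seat edges (so the leg's bounding box is flush with the corner).

B is a spool: two coaxial disc flanges of radius 112 mm and thickness 12 mm, joined by a core cylinder of radius 70 mm and height 138 mm. The lower flange rests on z = 0 and the three cylinders share a vertical axis.

The spool is on top of the stool, centred.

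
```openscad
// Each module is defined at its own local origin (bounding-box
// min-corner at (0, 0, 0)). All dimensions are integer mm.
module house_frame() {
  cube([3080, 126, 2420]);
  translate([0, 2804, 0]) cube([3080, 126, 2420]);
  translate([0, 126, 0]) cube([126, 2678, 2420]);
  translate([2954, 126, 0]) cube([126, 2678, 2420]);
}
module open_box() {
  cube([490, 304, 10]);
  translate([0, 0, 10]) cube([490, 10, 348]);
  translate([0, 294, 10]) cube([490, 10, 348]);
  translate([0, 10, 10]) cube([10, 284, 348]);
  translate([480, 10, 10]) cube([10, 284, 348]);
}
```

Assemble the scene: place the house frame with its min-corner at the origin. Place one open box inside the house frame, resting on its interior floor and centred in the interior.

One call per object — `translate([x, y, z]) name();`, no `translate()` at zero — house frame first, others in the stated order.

house_frame();
translate([1295, 1313, 0]) open_box();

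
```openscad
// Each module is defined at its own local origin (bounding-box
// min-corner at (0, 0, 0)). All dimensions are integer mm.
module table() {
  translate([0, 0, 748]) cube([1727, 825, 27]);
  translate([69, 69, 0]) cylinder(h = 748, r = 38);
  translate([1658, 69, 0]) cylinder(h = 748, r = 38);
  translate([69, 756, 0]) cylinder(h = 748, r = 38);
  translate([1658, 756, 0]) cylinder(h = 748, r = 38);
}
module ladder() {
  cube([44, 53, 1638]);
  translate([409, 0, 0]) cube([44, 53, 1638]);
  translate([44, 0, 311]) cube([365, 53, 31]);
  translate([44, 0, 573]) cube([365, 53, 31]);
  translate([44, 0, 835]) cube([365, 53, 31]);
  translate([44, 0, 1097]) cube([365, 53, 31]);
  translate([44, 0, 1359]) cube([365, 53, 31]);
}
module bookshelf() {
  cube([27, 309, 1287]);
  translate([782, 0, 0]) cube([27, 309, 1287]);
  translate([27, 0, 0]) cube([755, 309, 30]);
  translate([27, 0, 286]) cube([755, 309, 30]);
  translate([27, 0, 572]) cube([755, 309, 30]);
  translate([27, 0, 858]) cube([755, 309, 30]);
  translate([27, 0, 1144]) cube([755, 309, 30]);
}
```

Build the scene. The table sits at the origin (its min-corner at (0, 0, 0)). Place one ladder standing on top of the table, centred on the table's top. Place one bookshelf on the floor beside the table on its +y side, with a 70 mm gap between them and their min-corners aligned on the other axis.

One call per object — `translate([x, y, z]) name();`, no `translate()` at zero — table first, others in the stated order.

table();
translate([637, 386, 775]) ladder();
translate([0, 895, 0]) bookshelf();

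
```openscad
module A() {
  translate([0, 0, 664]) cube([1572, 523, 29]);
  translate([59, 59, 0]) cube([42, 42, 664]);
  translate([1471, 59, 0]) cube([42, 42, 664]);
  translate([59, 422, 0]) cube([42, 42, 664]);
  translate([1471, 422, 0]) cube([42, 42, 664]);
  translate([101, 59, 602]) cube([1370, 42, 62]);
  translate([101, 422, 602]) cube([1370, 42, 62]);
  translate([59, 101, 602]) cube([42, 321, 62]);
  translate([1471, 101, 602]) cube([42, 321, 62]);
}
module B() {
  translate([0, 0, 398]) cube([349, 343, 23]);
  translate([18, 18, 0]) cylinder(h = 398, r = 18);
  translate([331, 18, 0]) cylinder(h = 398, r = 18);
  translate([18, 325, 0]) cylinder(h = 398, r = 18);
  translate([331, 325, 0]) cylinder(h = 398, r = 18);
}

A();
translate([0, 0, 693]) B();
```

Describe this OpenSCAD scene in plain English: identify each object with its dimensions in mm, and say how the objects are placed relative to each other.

A is a table with a 1572×523 mm rectangular top, 29 mm thick, top surface at z = 693 mm, supported by four 42×42 mm square legs, each inset 59 mm from the nearest pair of top edges, running from the floor. Four apron rails, 42 mm thick and 62 mm tall, run between adjacent legs with their top edges flush with the underside of the top and their outer faces flush with the legs' outer faces.

B is a simple wooden stool: a rectangular seat 349 mm (x) by 343 mm (y), 23 mm thick, top face at z = 421 mm, on four round legs, each 36 mm in diameter. The legs rest on z = 0, each leg's axis is inset half a diameter from the nearest pair of seat edges (so the leg's bounding box is flush with the corner).

The stool is on top of the table.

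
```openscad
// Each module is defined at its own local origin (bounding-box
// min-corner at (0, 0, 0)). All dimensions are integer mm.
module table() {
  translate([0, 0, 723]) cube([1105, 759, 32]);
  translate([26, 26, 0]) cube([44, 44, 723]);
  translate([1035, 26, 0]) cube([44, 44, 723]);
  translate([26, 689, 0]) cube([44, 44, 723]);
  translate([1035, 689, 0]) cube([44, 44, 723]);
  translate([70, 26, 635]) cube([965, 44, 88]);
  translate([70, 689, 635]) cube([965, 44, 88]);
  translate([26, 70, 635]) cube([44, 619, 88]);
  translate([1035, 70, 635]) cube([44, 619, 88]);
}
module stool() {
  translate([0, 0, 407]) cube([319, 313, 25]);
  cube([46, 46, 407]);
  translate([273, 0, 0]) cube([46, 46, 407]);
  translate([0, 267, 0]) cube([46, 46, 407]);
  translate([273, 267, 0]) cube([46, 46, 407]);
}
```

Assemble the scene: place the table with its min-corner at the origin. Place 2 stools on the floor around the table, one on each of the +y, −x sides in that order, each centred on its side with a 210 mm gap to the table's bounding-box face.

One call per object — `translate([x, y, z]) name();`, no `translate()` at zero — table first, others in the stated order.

table();
translate([393, 969, 0]) stool();
translate([-529, 223, 0]) stool();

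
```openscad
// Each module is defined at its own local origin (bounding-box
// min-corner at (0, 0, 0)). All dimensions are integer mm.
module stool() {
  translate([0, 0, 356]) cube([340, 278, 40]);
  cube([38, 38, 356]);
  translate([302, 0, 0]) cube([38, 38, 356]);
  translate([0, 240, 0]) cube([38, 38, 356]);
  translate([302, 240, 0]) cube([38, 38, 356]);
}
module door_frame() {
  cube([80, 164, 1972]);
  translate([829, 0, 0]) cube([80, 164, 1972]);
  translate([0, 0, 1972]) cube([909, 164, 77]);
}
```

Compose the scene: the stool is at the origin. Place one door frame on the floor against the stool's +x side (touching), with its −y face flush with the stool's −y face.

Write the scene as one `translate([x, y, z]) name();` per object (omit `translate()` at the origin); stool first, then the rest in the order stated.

stool();
translate([340, 0, 0]) door_frame();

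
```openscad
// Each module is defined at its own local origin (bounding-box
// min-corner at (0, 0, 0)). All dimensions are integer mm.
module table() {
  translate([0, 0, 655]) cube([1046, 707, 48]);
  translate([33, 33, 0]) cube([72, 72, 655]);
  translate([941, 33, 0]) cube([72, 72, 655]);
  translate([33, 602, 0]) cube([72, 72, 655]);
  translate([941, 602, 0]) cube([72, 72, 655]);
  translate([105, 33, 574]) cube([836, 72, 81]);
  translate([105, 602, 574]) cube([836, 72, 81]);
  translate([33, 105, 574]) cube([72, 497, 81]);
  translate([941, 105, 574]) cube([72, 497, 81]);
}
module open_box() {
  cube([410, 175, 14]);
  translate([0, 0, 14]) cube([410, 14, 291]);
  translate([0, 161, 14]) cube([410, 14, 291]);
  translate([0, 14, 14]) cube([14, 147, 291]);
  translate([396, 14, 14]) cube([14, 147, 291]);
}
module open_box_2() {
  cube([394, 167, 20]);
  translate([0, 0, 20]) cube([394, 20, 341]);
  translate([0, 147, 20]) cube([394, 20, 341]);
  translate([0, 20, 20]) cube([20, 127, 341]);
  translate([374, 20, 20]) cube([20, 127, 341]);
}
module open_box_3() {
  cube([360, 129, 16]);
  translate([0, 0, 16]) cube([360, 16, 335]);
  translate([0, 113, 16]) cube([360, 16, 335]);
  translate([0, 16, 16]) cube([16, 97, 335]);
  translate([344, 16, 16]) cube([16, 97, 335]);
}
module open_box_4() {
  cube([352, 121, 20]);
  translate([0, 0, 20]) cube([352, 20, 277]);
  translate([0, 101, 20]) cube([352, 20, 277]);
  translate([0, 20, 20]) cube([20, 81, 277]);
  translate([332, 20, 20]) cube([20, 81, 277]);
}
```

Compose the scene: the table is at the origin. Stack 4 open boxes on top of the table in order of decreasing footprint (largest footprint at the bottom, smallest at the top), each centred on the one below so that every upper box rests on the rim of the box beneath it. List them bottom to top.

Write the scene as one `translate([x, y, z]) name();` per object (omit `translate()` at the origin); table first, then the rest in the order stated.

table();
translate([318, 266, 703]) open_box();
translate([326, 270, 1008]) open_box_2();
translate([343, 289, 1369]) open_box_3();
translate([347, 293, 1720]) open_box_4();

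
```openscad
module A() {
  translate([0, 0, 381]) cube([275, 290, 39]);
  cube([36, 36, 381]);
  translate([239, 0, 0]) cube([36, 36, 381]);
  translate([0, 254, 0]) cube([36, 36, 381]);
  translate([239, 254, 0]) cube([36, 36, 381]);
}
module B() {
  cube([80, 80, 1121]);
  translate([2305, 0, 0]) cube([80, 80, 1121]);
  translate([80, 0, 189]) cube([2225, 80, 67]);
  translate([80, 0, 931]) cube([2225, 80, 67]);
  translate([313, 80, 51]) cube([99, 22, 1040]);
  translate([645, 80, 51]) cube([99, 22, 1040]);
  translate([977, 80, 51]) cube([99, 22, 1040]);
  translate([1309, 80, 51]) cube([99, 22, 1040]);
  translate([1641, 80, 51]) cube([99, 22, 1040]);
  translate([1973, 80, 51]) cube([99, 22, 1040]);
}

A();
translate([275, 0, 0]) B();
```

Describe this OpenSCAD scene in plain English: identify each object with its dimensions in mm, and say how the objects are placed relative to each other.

A is a four-legged stool. The seat is 275×290 mm, 39 mm thick, top at z = 420 mm. It stands on four square legs, each 36×36 mm in cross-section, from z = 0 to the seat underside, each flush with a corner of the seat.

B is a fence section. Two 80×80 mm posts, 1121 mm tall, stand on the floor with a clear span of 2225 mm between their inner faces. Two horizontal rails of 80×67 mm section span the gap between the posts with their undersides at z = 189 mm and z = 931 mm, flush with the posts' −y face. 6 pickets, each 99 mm wide, 22 mm thick and 1040 mm tall, are fixed to the +y face of the rails with their bottoms at z = 51 mm, evenly spaced across the span with equal gaps (rounded down to the nearest mm) at the −x end and between each pair — any rounding remainder accumulates at the +x end.

The fence section is against the stool's +x side, with their −y faces flush.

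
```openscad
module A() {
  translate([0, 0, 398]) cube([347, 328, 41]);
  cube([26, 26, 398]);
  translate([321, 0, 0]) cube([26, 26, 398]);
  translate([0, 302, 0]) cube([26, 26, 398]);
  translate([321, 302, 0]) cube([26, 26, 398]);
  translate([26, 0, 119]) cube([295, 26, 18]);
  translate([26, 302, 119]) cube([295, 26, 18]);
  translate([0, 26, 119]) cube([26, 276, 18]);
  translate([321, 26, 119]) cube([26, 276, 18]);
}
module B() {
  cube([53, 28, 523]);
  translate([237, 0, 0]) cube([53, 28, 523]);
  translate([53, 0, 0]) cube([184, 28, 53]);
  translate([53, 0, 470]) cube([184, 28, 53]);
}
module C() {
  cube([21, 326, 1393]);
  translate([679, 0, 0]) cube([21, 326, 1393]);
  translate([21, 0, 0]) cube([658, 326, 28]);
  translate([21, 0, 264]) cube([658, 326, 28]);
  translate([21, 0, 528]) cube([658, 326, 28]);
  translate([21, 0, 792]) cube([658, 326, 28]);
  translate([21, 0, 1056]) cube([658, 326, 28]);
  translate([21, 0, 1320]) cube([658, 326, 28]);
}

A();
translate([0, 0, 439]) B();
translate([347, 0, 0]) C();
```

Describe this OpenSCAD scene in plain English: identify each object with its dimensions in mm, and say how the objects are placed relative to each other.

A is a four-legged stool. The seat is 347×328 mm, 41 mm thick, top at z = 439 mm. It stands on four square legs, each 26×26 mm in cross-section, from z = 0 to the seat underside, each flush with a corner of the seat. Four stretchers, 26 mm wide and 18 mm tall, connect adjacent legs with their undersides at z = 119 mm, each running between the inner faces of the legs it joins and aligned with the legs' outer faces on the other axis.

B is a picture frame with a 184×417 mm rectangular opening (x by z) and a uniform 53 mm border on every side. Frame depth is 28 mm along y. It is built from two vertical stiles running the full outside height and two horizontal rails spanning the gap between the stiles.

C is an open bookshelf. Two side panels, each 21 mm thick, 326 mm deep and 1393 mm tall, stand 700 mm apart (outside-to-outside). Between them sit 6 shelves, each 28 mm thick and 326 mm deep, spanning the full gap between the sides. The bottom shelf rests on the floor (its underside at z = 0) and the clear gap between one shelf's top and the next shelf's underside is 236 mm.

The picture frame is on top of the stool. The bookshelf is against the stool's +x side, with their −y faces flush.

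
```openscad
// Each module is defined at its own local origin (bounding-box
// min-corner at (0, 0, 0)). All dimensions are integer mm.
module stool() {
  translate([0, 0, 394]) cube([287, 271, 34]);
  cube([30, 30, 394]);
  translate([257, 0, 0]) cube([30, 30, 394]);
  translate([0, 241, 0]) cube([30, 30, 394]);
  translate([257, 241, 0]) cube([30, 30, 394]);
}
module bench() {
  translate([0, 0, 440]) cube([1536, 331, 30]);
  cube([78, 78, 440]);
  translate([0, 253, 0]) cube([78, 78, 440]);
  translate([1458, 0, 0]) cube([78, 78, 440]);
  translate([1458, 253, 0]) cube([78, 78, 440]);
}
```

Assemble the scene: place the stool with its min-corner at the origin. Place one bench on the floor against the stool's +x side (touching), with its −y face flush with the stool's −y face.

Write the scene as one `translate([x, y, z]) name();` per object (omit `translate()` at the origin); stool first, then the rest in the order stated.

stool();
translate([287, 0, 0]) bench();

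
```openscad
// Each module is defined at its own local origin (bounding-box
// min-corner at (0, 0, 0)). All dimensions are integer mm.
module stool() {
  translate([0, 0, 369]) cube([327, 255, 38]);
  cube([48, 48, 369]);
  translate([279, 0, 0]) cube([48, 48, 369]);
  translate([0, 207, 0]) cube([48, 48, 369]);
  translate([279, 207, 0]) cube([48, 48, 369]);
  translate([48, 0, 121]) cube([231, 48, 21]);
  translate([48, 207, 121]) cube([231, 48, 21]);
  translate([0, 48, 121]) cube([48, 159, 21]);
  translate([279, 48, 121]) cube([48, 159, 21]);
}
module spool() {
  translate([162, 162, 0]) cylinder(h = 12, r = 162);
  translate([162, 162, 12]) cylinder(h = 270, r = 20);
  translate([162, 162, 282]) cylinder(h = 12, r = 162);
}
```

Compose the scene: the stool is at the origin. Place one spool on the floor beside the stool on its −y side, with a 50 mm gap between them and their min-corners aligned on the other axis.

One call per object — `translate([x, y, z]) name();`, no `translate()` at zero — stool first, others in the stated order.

stool();
translate([0, -374, 0]) spool();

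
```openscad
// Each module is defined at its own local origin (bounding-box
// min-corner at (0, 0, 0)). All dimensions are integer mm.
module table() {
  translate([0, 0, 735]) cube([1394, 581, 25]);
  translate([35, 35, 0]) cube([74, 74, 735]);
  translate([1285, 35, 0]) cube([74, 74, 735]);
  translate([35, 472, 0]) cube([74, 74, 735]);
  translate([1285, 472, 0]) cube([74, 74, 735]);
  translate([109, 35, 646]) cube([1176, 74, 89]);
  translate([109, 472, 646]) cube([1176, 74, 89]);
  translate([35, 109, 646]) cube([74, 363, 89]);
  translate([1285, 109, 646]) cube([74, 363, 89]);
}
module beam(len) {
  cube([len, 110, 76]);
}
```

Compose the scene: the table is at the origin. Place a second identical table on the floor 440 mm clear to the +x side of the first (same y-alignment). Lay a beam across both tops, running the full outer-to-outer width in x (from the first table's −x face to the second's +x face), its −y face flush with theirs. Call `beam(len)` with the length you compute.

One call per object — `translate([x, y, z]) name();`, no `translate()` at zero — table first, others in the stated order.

table();
translate([1834, 0, 0]) table();
translate([0, 0, 760]) beam(3228);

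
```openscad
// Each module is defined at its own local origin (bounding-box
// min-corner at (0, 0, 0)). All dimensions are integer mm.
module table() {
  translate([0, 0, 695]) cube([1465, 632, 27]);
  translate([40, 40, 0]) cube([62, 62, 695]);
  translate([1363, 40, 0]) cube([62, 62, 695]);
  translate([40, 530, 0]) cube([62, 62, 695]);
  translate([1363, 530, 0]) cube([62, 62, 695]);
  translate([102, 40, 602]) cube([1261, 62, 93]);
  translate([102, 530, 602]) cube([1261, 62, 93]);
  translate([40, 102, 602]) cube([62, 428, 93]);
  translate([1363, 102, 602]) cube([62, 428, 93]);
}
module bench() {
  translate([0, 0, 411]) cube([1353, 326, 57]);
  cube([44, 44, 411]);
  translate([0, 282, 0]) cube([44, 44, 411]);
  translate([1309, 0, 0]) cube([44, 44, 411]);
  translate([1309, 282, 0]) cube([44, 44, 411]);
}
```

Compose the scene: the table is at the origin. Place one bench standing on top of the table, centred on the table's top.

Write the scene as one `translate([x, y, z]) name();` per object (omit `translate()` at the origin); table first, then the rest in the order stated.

table();
translate([56, 153, 722]) bench();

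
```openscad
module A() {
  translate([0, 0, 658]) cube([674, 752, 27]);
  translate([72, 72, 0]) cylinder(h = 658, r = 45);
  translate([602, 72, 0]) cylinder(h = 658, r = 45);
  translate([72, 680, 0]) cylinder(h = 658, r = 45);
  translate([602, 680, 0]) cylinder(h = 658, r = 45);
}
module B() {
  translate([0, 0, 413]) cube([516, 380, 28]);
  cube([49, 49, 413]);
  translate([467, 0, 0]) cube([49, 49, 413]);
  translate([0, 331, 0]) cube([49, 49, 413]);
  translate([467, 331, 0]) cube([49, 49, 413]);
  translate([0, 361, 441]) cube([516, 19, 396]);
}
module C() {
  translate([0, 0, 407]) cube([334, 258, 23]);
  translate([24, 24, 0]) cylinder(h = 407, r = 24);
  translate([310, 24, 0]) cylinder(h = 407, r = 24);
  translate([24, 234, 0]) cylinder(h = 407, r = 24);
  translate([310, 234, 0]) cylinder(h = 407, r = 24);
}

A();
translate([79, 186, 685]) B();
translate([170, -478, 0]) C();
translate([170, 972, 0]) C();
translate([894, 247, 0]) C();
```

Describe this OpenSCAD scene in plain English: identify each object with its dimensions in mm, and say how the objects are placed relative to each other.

A is a table: top 674 mm (x) × 752 mm (y), 27 mm thick, upper face at z = 685 mm, on four round legs of 90 mm diameter, each leg's bounding box inset 27 mm from the nearest pair of top edges, running from z = 0 to the bottom of the top.

B is a chair. The seat is a 516×380×28 mm slab with its top at z = 441 mm, on four 49×49 mm corner legs (flush with the seat edges, standing on z = 0). A flat backrest 19 mm thick, 396 mm tall, spans the full seat width and rises from the seat top along its +y edge, rear face flush with the rear of the seat.

C is a four-legged stool. The seat is 334×258 mm, 23 mm thick, top at z = 430 mm. It stands on four round legs, each 48 mm in diameter, from z = 0 to the seat underside, each leg's axis is inset half a diameter from the nearest pair of seat edges (so the leg's bounding box is flush with the corner).

The chair is on top of the table, centred. Three stools sit around the table at the −y, +y, +x sides.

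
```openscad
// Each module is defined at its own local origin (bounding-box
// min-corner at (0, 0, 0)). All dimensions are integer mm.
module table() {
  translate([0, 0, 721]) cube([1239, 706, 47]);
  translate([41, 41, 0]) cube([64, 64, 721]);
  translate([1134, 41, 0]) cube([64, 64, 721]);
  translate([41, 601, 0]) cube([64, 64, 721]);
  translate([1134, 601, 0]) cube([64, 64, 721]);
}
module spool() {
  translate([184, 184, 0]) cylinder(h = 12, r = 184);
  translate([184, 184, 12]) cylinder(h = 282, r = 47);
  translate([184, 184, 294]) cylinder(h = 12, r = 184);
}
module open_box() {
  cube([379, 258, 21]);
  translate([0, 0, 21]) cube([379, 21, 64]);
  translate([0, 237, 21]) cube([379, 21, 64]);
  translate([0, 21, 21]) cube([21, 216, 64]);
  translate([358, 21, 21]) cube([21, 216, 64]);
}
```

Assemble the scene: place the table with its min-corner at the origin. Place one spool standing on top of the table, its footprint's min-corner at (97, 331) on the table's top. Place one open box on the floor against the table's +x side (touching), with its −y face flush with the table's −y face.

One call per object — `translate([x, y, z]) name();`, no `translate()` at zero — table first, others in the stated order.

table();
translate([97, 331, 768]) spool();
translate([1239, 0, 0]) open_box();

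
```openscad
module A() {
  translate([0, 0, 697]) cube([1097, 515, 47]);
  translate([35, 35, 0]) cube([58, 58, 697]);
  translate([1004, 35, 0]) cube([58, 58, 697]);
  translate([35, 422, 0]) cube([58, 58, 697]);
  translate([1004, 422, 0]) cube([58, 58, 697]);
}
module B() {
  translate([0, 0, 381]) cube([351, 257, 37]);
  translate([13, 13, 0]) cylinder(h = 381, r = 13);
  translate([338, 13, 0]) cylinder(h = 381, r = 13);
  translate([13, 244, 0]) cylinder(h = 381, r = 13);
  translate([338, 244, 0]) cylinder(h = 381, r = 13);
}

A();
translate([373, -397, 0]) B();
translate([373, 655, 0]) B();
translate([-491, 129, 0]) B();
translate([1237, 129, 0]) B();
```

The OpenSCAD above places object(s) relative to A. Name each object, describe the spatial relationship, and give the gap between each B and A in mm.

A is a table. B is a stool. Four stools sit around the table at the −y, +y, −x, +x sides. The gap between each stool and the table is 140 mm.

Each stool's nearest face is 140 mm from the table's bounding box.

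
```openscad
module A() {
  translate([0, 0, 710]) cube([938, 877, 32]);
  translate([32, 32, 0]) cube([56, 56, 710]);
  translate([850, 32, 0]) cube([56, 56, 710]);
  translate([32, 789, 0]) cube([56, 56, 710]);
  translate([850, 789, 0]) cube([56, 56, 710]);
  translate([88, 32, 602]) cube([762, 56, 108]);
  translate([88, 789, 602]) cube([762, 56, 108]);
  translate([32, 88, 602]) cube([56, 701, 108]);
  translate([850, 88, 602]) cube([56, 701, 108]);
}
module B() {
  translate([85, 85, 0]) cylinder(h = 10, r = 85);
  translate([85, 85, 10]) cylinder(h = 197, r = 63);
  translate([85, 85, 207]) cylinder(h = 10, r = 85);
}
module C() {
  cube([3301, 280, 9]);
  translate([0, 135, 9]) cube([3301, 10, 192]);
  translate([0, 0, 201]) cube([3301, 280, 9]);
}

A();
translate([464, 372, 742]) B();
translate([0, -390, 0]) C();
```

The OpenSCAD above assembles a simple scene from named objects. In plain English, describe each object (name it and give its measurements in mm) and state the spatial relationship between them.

A is a table with a 938×877 mm rectangular top, 32 mm thick, top surface at z = 742 mm, supported by four 56×56 mm square legs, each inset 32 mm from the nearest pair of top edges, running from the floor. Four apron rails, 56 mm thick and 108 mm tall, run between adjacent legs with their top edges flush with the underside of the top and their outer faces flush with the legs' outer faces.

B is a spool: two coaxial disc flanges of radius 85 mm and thickness 10 mm, joined by a core cylinder of radius 63 mm and height 197 mm. The lower flange rests on z = 0 and the three cylinders share a vertical axis.

C is an I-beam lying along x, 3301 mm long. Overall section height 210 mm. Two flanges 280 mm wide (y) and 9 mm thick, one on the floor and one at the top; a web 10 mm thick runs between them, centred on the flange width.

The spool is on top of the table. The I-beam is on the floor beside the table on its −y side.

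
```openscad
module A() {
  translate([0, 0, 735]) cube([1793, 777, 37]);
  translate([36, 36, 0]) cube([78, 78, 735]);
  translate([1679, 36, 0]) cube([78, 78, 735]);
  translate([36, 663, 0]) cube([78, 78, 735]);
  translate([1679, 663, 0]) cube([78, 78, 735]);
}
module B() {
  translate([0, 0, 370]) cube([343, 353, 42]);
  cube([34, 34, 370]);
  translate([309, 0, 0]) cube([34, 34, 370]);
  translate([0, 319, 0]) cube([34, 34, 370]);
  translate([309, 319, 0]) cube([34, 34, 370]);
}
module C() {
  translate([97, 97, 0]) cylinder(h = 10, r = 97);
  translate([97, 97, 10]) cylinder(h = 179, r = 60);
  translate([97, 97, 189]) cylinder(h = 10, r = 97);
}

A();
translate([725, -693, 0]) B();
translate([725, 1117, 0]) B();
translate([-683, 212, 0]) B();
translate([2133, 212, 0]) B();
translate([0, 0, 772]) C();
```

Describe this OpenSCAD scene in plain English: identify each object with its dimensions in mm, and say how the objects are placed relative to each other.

A is a table with a 1793×777 mm rectangular top, 37 mm thick, top surface at z = 772 mm, supported by four 78×78 mm square legs, each inset 36 mm from the nearest pair of top edges, running from the floor.

B is a four-legged stool. The seat is a 343×353×42 mm slab whose top surface is at z = 412 mm; four square legs, each 34×34 mm in cross-section, run from the floor (z = 0) to the underside of the seat, each flush with a corner of the seat.

C is a spool: two coaxial disc flanges of radius 97 mm and thickness 10 mm, joined by a core cylinder of radius 60 mm and height 179 mm. The lower flange rests on z = 0 and the three cylinders share a vertical axis.

Four stools sit around the table at the −y, +y, −x, +x sides. The spool is on top of the table.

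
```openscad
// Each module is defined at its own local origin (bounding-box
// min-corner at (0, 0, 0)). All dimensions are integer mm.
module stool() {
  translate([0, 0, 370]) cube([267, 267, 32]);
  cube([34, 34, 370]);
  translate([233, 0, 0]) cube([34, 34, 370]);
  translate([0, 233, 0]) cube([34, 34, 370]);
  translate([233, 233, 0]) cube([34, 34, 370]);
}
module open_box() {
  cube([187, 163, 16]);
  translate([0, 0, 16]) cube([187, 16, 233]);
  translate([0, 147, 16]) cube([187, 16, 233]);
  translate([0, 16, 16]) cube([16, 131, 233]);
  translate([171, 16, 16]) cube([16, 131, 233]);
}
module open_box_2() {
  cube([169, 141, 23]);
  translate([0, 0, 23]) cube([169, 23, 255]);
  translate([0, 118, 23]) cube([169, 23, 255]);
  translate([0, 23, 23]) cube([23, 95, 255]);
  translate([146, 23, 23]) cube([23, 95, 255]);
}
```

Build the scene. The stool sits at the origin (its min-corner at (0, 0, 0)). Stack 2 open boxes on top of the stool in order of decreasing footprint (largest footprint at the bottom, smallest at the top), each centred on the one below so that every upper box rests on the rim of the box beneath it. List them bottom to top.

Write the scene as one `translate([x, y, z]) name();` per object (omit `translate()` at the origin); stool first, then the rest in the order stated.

stool();
translate([40, 52, 402]) open_box();
translate([49, 63, 651]) open_box_2();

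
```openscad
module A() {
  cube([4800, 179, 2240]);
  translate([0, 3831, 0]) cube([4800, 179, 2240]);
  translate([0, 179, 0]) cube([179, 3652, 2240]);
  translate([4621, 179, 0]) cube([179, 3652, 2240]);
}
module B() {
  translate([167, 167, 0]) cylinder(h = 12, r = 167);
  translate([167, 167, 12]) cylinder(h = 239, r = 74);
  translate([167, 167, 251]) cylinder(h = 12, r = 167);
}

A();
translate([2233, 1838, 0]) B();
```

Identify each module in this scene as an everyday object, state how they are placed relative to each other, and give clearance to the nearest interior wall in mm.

Clearances: x = 2054, y = 1659; minimum 1659 mm.

A is a house frame. B is a spool. The spool sits inside the house frame, centred. The clearance to the nearest interior wall is 1659 mm.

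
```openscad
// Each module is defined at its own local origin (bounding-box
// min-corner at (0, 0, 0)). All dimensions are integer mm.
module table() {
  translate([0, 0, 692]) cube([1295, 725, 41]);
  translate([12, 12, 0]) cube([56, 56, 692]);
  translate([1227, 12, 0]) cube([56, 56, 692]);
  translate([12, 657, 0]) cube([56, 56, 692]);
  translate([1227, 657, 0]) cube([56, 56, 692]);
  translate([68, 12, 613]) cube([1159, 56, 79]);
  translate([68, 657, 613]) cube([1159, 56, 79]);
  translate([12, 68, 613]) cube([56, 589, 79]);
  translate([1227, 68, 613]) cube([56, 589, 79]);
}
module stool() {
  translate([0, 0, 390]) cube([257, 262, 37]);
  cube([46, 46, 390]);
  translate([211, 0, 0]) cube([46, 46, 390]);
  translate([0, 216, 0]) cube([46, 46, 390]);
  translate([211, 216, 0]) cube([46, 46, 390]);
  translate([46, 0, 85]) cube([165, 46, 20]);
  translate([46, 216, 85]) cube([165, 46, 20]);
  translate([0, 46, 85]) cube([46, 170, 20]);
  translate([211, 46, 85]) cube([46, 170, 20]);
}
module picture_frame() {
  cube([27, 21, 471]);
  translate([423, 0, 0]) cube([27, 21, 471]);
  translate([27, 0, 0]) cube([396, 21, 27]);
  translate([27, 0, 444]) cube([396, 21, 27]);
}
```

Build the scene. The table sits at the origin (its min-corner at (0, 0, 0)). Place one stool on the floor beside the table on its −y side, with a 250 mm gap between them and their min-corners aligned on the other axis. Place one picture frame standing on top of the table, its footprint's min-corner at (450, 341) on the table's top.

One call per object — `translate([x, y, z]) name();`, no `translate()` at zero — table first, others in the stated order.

table();
translate([0, -512, 0]) stool();
translate([450, 341, 733]) picture_frame();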